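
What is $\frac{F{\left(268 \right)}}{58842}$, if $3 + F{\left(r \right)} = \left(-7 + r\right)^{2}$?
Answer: $\frac{11353}{9807} \approx 1.1576$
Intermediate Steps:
$F{\left(r \right)} = -3 + \left(-7 + r\right)^{2}$
$\frac{F{\left(268 \right)}}{58842} = \frac{-3 + \left(-7 + 268\right)^{2}}{58842} = \left(-3 + 261^{2}\right) \frac{1}{58842} = \left(-3 + 68121\right) \frac{1}{58842} = 68118 \cdot \frac{1}{58842} = \frac{11353}{9807}$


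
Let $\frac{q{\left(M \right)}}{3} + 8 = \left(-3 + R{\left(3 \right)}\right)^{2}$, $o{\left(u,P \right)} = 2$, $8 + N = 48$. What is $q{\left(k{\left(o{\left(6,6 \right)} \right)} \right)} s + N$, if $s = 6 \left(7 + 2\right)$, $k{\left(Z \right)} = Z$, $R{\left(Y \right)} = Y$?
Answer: $-1256$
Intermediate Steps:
$N = 40$ ($N = -8 + 48 = 40$)
$s = 54$ ($s = 6 \cdot 9 = 54$)
$q{\left(M \right)} = -24$ ($q{\left(M \right)} = -24 + 3 \left(-3 + 3\right)^{2} = -24 + 3 \cdot 0^{2} = -24 + 3 \cdot 0 = -24 + 0 = -24$)
$q{\left(k{\left(o{\left(6,6 \right)} \right)} \right)} s + N = \left(-24\right) 54 + 40 = -1296 + 40 = -1256$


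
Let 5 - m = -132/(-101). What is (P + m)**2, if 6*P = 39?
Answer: 4239481/40804 ≈ 103.90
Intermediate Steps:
P = 13/2 (P = (1/6)*39 = 13/2 ≈ 6.5000)
m = 373/101 (m = 5 - (-132)/(-101) = 5 - (-132)*(-1)/101 = 5 - 1*132/101 = 5 - 132/101 = 373/101 ≈ 3.6931)
(P + m)**2 = (13/2 + 373/101)**2 = (2059/202)**2 = 4239481/40804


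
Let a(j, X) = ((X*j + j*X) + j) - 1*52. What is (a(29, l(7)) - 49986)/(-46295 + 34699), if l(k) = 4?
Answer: 3829/892 ≈ 4.2926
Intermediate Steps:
a(j, X) = -52 + j + 2*X*j (a(j, X) = ((X*j + X*j) + j) - 52 = (2*X*j + j) - 52 = (j + 2*X*j) - 52 = -52 + j + 2*X*j)
(a(29, l(7)) - 49986)/(-46295 + 34699) = ((-52 + 29 + 2*4*29) - 49986)/(-46295 + 34699) = ((-52 + 29 + 232) - 49986)/(-11596) = (209 - 49986)*(-1/11596) = -49777*(-1/11596) = 3829/892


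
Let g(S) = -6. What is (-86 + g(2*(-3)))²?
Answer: 8464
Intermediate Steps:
(-86 + g(2*(-3)))² = (-86 - 6)² = (-92)² = 8464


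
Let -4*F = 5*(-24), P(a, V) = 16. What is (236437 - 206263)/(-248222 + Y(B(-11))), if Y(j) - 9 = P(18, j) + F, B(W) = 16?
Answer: -30174/248167 ≈ -0.12159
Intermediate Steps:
F = 30 (F = -5*(-24)/4 = -¼*(-120) = 30)
Y(j) = 55 (Y(j) = 9 + (16 + 30) = 9 + 46 = 55)
(236437 - 206263)/(-248222 + Y(B(-11))) = (236437 - 206263)/(-248222 + 55) = 30174/(-248167) = 30174*(-1/248167) = -30174/248167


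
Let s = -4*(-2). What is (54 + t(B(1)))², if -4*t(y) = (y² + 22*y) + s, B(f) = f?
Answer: 34225/16 ≈ 2139.1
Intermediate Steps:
s = 8
t(y) = -2 - 11*y/2 - y²/4 (t(y) = -((y² + 22*y) + 8)/4 = -(8 + y² + 22*y)/4 = -2 - 11*y/2 - y²/4)
(54 + t(B(1)))² = (54 + (-2 - 11/2*1 - ¼*1²))² = (54 + (-2 - 11/2 - ¼*1))² = (54 + (-2 - 11/2 - ¼))² = (54 - 31/4)² = (185/4)² = 34225/16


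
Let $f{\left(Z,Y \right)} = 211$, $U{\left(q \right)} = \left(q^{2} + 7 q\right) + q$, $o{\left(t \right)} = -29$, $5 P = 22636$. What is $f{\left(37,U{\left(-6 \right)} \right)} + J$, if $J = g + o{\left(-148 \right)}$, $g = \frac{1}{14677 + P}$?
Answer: $\frac{17475827}{96021} \approx 182.0$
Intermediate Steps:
$P = \frac{22636}{5}$ ($P = \frac{1}{5} \cdot 22636 = \frac{22636}{5} \approx 4527.2$)
$g = \frac{5}{96021}$ ($g = \frac{1}{14677 + \frac{22636}{5}} = \frac{1}{\frac{96021}{5}} = \frac{5}{96021} \approx 5.2072 \cdot 10^{-5}$)
$U{\left(q \right)} = q^{2} + 8 q$
$J = - \frac{2784604}{96021}$ ($J = \frac{5}{96021} - 29 = - \frac{2784604}{96021} \approx -29.0$)
$f{\left(37,U{\left(-6 \right)} \right)} + J = 211 - \frac{2784604}{96021} = \frac{17475827}{96021}$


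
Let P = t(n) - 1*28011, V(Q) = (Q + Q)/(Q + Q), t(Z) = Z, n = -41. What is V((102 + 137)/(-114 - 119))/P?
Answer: -1/28052 ≈ -3.5648e-5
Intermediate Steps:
V(Q) = 1 (V(Q) = (2*Q)/((2*Q)) = (2*Q)*(1/(2*Q)) = 1)
P = -28052 (P = -41 - 1*28011 = -41 - 28011 = -28052)
V((102 + 137)/(-114 - 119))/P = 1/(-28052) = 1*(-1/28052) = -1/28052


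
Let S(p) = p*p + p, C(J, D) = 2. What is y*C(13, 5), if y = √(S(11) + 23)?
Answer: 2*√155 ≈ 24.900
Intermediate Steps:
S(p) = p + p² (S(p) = p² + p = p + p²)
y = √155 (y = √(11*(1 + 11) + 23) = √(11*12 + 23) = √(132 + 23) = √155 ≈ 12.450)
y*C(13, 5) = √155*2 = 2*√155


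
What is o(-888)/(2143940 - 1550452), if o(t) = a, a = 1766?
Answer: 883/296744 ≈ 0.0029756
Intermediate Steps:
o(t) = 1766
o(-888)/(2143940 - 1550452) = 1766/(2143940 - 1550452) = 1766/593488 = 1766*(1/593488) = 883/296744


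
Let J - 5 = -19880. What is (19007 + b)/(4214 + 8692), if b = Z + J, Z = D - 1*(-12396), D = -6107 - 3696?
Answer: 575/4302 ≈ 0.13366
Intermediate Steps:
D = -9803
J = -19875 (J = 5 - 19880 = -19875)
Z = 2593 (Z = -9803 - 1*(-12396) = -9803 + 12396 = 2593)
b = -17282 (b = 2593 - 19875 = -17282)
(19007 + b)/(4214 + 8692) = (19007 - 17282)/(4214 + 8692) = 1725/12906 = 1725*(1/12906) = 575/4302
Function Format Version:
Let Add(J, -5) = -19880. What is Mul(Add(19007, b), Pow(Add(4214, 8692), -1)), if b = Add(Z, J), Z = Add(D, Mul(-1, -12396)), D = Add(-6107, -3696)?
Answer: Rational(575, 4302) ≈ 0.13366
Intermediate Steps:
D = -9803
J = -19875 (J = Add(5, -19880) = -19875)
Z = 2593 (Z = Add(-9803, Mul(-1, -12396)) = Add(-9803, 12396) = 2593)
b = -17282 (b = Add(2593, -19875) = -17282)
Mul(Add(19007, b), Pow(Add(4214, 8692), -1)) = Mul(Add(19007, -17282), Pow(Add(4214, 8692), -1)) = Mul(1725, Pow(12906, -1)) = Mul(1725, Rational(1, 12906)) = Rational(575, 4302)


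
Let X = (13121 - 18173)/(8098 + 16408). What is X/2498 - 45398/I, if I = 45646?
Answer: -347414253352/349283123531 ≈ -0.99465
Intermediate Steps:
X = -2526/12253 (X = -5052/24506 = -5052*1/24506 = -2526/12253 ≈ -0.20615)
X/2498 - 45398/I = -2526/12253/2498 - 45398/45646 = -2526/12253*1/2498 - 45398*1/45646 = -1263/15303997 - 22699/22823 = -347414253352/349283123531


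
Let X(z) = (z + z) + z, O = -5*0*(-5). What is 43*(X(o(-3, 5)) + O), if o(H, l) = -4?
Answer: -516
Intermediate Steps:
O = 0 (O = 0*(-5) = 0)
X(z) = 3*z (X(z) = 2*z + z = 3*z)
43*(X(o(-3, 5)) + O) = 43*(3*(-4) + 0) = 43*(-12 + 0) = 43*(-12) = -516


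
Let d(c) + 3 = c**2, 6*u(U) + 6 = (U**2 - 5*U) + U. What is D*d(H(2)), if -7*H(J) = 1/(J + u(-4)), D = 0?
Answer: 0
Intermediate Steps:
u(U) = -1 - 2*U/3 + U**2/6 (u(U) = -1 + ((U**2 - 5*U) + U)/6 = -1 + (U**2 - 4*U)/6 = -1 + (-2*U/3 + U**2/6) = -1 - 2*U/3 + U**2/6)
H(J) = -1/(7*(13/3 + J)) (H(J) = -1/(7*(J + (-1 - 2/3*(-4) + (1/6)*(-4)**2))) = -1/(7*(J + (-1 + 8/3 + (1/6)*16))) = -1/(7*(J + (-1 + 8/3 + 8/3))) = -1/(7*(J + 13/3)) = -1/(7*(13/3 + J)))
d(c) = -3 + c**2
D*d(H(2)) = 0*(-3 + (-3/(91 + 21*2))**2) = 0*(-3 + (-3/(91 + 42))**2) = 0*(-3 + (-3/133)**2) = 0*(-3 + 9/17689) = 0*(-53058/17689) = 0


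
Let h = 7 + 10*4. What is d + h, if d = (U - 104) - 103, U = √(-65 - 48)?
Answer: -160 + I*√113 ≈ -160.0 + 10.63*I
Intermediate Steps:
U = I*√113 (U = √(-113) = I*√113 ≈ 10.63*I)
h = 47 (h = 7 + 40 = 47)
d = -207 + I*√113 (d = (I*√113 - 104) - 103 = (-104 + I*√113) - 103 = -207 + I*√113 ≈ -207.0 + 10.63*I)
d + h = (-207 + I*√113) + 47 = -160 + I*√113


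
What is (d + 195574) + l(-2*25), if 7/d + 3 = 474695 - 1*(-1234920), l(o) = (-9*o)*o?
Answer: 295889387295/1709612 ≈ 1.7307e+5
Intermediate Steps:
l(o) = -9*o**2
d = 7/1709612 (d = 7/(-3 + (474695 - 1*(-1234920))) = 7/(-3 + (474695 + 1234920)) = 7/(-3 + 1709615) = 7/1709612 ≈ 4.0945e-6)
(d + 195574) + l(-2*25) = (7/1709612 + 195574) - 9*(-2*25)**2 = 334355657295/1709612 - 9*(-50)**2 = 334355657295/1709612 - 9*2500 = 334355657295/1709612 - 22500 = 295889387295/1709612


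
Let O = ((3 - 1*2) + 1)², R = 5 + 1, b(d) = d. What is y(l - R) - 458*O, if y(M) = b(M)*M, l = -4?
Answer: -1732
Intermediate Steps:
R = 6
O = 4 (O = ((3 - 2) + 1)² = (1 + 1)² = 2² = 4)
y(M) = M² (y(M) = M*M = M²)
y(l - R) - 458*O = (-4 - 1*6)² - 458*4 = (-4 - 6)² - 1832 = (-10)² - 1832 = 100 - 1832 = -1732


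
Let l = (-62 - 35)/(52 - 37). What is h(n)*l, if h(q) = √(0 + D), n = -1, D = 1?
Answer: -97/15 ≈ -6.4667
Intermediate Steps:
h(q) = 1 (h(q) = √(0 + 1) = √1 = 1)
l = -97/15 ≈ -6.4667
h(n)*l = 1*(-97/15) = -97/15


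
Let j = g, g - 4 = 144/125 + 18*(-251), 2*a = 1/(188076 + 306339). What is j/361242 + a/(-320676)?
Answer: -1987496174394197/159094011774663000 ≈ -0.012493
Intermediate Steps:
a = 1/988830 (a = 1/(2*(188076 + 306339)) = (1/2)/494415 = (1/2)*(1/494415) = 1/988830 ≈ 1.0113e-6)
g = -564106/125 (g = 4 + (144/125 + 18*(-251)) = 4 + (144*(1/125) - 4518) = 4 + (144/125 - 4518) = 4 - 564606/125 = -564106/125 ≈ -4512.8)
j = -564106/125 ≈ -4512.8
j/361242 + a/(-320676) = -564106/125/361242 + (1/988830)/(-320676) = -564106/125*1/361242 + (1/988830)*(-1/320676) = -282053/22577625 - 1/317094049080 = -1987496174394197/159094011774663000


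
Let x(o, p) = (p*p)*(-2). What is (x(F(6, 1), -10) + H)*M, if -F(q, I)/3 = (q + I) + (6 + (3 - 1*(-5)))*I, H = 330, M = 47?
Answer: 6110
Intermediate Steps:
F(q, I) = -45*I - 3*q (F(q, I) = -3*((q + I) + (6 + (3 - 1*(-5)))*I) = -3*((I + q) + (6 + (3 + 5))*I) = -3*((I + q) + (6 + 8)*I) = -3*((I + q) + 14*I) = -3*(q + 15*I) = -45*I - 3*q)
x(o, p) = -2*p² (x(o, p) = p²*(-2) = -2*p²)
(x(F(6, 1), -10) + H)*M = (-2*(-10)² + 330)*47 = (-2*100 + 330)*47 = (-200 + 330)*47 = 130*47 = 6110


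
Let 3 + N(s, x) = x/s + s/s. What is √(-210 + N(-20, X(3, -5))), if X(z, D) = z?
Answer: I*√21215/10 ≈ 14.565*I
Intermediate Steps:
N(s, x) = -2 + x/s (N(s, x) = -3 + (x/s + s/s) = -3 + (x/s + 1) = -3 + (1 + x/s) = -2 + x/s)
√(-210 + N(-20, X(3, -5))) = √(-210 + (-2 + 3/(-20))) = √(-210 + (-2 + 3*(-1/20))) = √(-210 + (-2 - 3/20)) = √(-210 - 43/20) = √(-4243/20) = I*√21215/10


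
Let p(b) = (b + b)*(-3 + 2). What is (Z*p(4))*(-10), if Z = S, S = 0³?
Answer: 0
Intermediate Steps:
S = 0
p(b) = -2*b (p(b) = (2*b)*(-1) = -2*b)
Z = 0
(Z*p(4))*(-10) = (0*(-2*4))*(-10) = (0*(-8))*(-10) = 0*(-10) = 0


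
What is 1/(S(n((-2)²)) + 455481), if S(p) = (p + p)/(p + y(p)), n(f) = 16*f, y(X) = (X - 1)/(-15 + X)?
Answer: 457/208155713 ≈ 2.1955e-6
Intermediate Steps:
y(X) = (-1 + X)/(-15 + X)
S(p) = 2*p/(p + (-1 + p)/(-15 + p)) (S(p) = (p + p)/(p + (-1 + p)/(-15 + p)) = (2*p)/(p + (-1 + p)/(-15 + p)) = 2*p/(p + (-1 + p)/(-15 + p)))
1/(S(n((-2)²)) + 455481) = 1/(2*(16*(-2)²)*(-15 + 16*(-2)²)/(-1 + 16*(-2)² + (16*(-2)²)*(-15 + 16*(-2)²)) + 455481) = 1/(2*(16*4)*(-15 + 16*4)/(-1 + 16*4 + (16*4)*(-15 + 16*4)) + 455481) = 1/(2*64*(-15 + 64)/(-1 + 64 + 64*(-15 + 64)) + 455481) = 1/(2*64*49/(-1 + 64 + 64*49) + 455481) = 1/(2*64*49/(-1 + 64 + 3136) + 455481) = 1/(2*64*49/3199 + 455481) = 1/(2*64*(1/3199)*49 + 455481) = 1/(896/457 + 455481) = 1/(208155713/457) = 457/208155713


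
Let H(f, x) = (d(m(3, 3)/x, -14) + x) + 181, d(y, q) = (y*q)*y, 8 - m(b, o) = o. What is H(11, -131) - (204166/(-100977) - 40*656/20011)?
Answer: 1848694952475166/34676387469267 ≈ 53.313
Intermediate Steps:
m(b, o) = 8 - o
d(y, q) = q*y² (d(y, q) = (q*y)*y = q*y²)
H(f, x) = 181 + x - 350/x² (H(f, x) = (-14*(8 - 1*3)²/x² + x) + 181 = (-14*(8 - 3)²/x² + x) + 181 = (-14*25/x² + x) + 181 = (-350/x² + x) + 181 = (x - 350/x²) + 181 = 181 + x - 350/x²)
H(11, -131) - (204166/(-100977) - 40*656/20011) = (181 - 131 - 350/(-131)²) - (204166/(-100977) - 40*656/20011) = (181 - 131 - 350*1/17161) - (204166*(-1/100977) - 26240*1/20011) = (181 - 131 - 350/17161) - (-204166/100977 - 26240/20011) = 857700/17161 - 1*(-6735202306/2020650747) = 857700/17161 + 6735202306/2020650747 = 1848694952475166/34676387469267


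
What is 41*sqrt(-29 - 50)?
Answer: 41*I*sqrt(79) ≈ 364.42*I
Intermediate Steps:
41*sqrt(-29 - 50) = 41*sqrt(-79) = 41*(I*sqrt(79)) = 41*I*sqrt(79)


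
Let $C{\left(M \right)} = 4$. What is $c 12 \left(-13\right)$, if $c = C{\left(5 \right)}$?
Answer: $-624$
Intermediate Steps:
$c = 4$
$c 12 \left(-13\right) = 4 \cdot 12 \left(-13\right) = 48 \left(-13\right) = -624$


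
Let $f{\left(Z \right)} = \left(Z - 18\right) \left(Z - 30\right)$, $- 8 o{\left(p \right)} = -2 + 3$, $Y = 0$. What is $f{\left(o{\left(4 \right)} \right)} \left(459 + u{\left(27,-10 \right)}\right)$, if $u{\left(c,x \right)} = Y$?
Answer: $\frac{16039755}{64} \approx 2.5062 \cdot 10^{5}$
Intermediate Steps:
$u{\left(c,x \right)} = 0$
$o{\left(p \right)} = - \frac{1}{8}$ ($o{\left(p \right)} = - \frac{-2 + 3}{8} = \left(- \frac{1}{8}\right) 1 = - \frac{1}{8}$)
$f{\left(Z \right)} = \left(-30 + Z\right) \left(-18 + Z\right)$ ($f{\left(Z \right)} = \left(-18 + Z\right) \left(-30 + Z\right) = \left(-30 + Z\right) \left(-18 + Z\right)$)
$f{\left(o{\left(4 \right)} \right)} \left(459 + u{\left(27,-10 \right)}\right) = \left(540 + \left(- \frac{1}{8}\right)^{2} - -6\right) \left(459 + 0\right) = \left(540 + \frac{1}{64} + 6\right) 459 = \frac{34945}{64} \cdot 459 = \frac{16039755}{64}$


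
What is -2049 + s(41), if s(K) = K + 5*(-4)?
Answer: -2028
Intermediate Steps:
s(K) = -20 + K (s(K) = K - 20 = -20 + K)
-2049 + s(41) = -2049 + (-20 + 41) = -2049 + 21 = -2028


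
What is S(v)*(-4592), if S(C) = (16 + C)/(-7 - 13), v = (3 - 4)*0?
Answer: 18368/5 ≈ 3673.6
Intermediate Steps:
v = 0 (v = -1*0 = 0)
S(C) = -4/5 - C/20 (S(C) = (16 + C)/(-20) = (16 + C)*(-1/20) = -4/5 - C/20)
S(v)*(-4592) = (-4/5 - 1/20*0)*(-4592) = (-4/5 + 0)*(-4592) = -4/5*(-4592) = 18368/5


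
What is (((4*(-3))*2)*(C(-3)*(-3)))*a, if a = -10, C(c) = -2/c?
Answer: -480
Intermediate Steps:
(((4*(-3))*2)*(C(-3)*(-3)))*a = (((4*(-3))*2)*(-2/(-3)*(-3)))*(-10) = ((-12*2)*(-2*(-⅓)*(-3)))*(-10) = -16*(-3)*(-10) = -24*(-2)*(-10) = 48*(-10) = -480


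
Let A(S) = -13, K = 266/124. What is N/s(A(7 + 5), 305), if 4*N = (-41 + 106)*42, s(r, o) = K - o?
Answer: -14105/6259 ≈ -2.2536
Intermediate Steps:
K = 133/62 (K = 266*(1/124) = 133/62 ≈ 2.1452)
s(r, o) = 133/62 - o
N = 1365/2 (N = ((-41 + 106)*42)/4 = (65*42)/4 = (¼)*2730 = 1365/2 ≈ 682.50)
N/s(A(7 + 5), 305) = 1365/(2*(133/62 - 1*305)) = 1365/(2*(133/62 - 305)) = 1365/(2*(-18777/62)) = (1365/2)*(-62/18777) = -14105/6259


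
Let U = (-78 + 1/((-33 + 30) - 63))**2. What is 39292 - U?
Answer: 144643751/4356 ≈ 33206.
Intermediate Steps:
U = 26512201/4356 (U = (-78 + 1/(-3 - 63))**2 = (-78 + 1/(-66))**2 = (-78 - 1/66)**2 = (-5149/66)**2 = 26512201/4356 ≈ 6086.4)
39292 - U = 39292 - 1*26512201/4356 = 39292 - 26512201/4356 = 144643751/4356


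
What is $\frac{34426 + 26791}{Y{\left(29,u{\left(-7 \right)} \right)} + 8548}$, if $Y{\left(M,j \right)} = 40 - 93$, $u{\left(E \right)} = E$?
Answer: $\frac{61217}{8495} \approx 7.2062$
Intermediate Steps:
$Y{\left(M,j \right)} = -53$ ($Y{\left(M,j \right)} = 40 - 93 = -53$)
$\frac{34426 + 26791}{Y{\left(29,u{\left(-7 \right)} \right)} + 8548} = \frac{34426 + 26791}{-53 + 8548} = \frac{61217}{8495}$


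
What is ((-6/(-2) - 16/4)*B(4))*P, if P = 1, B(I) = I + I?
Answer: -8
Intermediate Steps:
B(I) = 2*I
((-6/(-2) - 16/4)*B(4))*P = ((-6/(-2) - 16/4)*(2*4))*1 = ((-6*(-1/2) - 16*1/4)*8)*1 = ((3 - 4)*8)*1 = -1*8*1 = -8*1 = -8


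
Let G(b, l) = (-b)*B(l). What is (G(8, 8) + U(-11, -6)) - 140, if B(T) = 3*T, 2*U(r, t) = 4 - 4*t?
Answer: -318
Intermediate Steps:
U(r, t) = 2 - 2*t (U(r, t) = (4 - 4*t)/2 = 2 - 2*t)
G(b, l) = -3*b*l (G(b, l) = (-b)*(3*l) = -3*b*l)
(G(8, 8) + U(-11, -6)) - 140 = (-3*8*8 + (2 - 2*(-6))) - 140 = (-192 + (2 + 12)) - 140 = (-192 + 14) - 140 = -178 - 140 = -318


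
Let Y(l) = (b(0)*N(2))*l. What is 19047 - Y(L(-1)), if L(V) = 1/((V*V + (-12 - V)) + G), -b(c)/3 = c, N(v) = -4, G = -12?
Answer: 19047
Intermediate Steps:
b(c) = -3*c
L(V) = 1/(-24 + V**2 - V) (L(V) = 1/((V*V + (-12 - V)) - 12) = 1/((V**2 + (-12 - V)) - 12) = 1/((-12 + V**2 - V) - 12) = 1/(-24 + V**2 - V))
Y(l) = 0 (Y(l) = (-3*0*(-4))*l = (0*(-4))*l = 0*l = 0)
19047 - Y(L(-1)) = 19047 - 1*0 = 19047 + 0 = 19047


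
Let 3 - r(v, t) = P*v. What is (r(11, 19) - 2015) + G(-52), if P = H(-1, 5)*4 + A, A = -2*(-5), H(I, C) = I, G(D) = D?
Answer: -2130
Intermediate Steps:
A = 10
P = 6 (P = -1*4 + 10 = -4 + 10 = 6)
r(v, t) = 3 - 6*v
(r(11, 19) - 2015) + G(-52) = ((3 - 6*11) - 2015) - 52 = ((3 - 66) - 2015) - 52 = (-63 - 2015) - 52 = -2078 - 52 = -2130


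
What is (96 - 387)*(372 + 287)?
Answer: -191769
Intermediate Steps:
(96 - 387)*(372 + 287) = -291*659 = -191769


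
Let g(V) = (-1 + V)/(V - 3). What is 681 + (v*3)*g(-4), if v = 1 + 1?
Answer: 4797/7 ≈ 685.29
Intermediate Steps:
v = 2
g(V) = (-1 + V)/(-3 + V)
681 + (v*3)*g(-4) = 681 + (2*3)*((-1 - 4)/(-3 - 4)) = 681 + 6*(-5/(-7)) = 681 + 6*(-⅐*(-5)) = 681 + 6*(5/7) = 681 + 30/7 = 4797/7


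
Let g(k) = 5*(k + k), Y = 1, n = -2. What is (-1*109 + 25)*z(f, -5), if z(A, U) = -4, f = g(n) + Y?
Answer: 336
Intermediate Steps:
g(k) = 10*k (g(k) = 5*(2*k) = 10*k)
f = -19 (f = 10*(-2) + 1 = -20 + 1 = -19)
(-1*109 + 25)*z(f, -5) = (-1*109 + 25)*(-4) = (-109 + 25)*(-4) = -84*(-4) = 336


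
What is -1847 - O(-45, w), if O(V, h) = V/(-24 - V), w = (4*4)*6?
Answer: -12914/7 ≈ -1844.9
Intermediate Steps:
w = 96 (w = 16*6 = 96)
-1847 - O(-45, w) = -1847 - (-1)*(-45)/(24 - 45) = -1847 - (-1)*(-45)/(-21) = -1847 - (-1)*(-45)*(-1)/21 = -1847 - 1*(-15/7) = -1847 + 15/7 = -12914/7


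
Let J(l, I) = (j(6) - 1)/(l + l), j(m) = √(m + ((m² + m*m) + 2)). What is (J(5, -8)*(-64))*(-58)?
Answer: -1856/5 + 7424*√5/5 ≈ 2948.9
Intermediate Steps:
j(m) = √(2 + m + 2*m²) (j(m) = √(m + ((m² + m²) + 2)) = √(m + (2*m² + 2)) = √(m + (2 + 2*m²)) = √(2 + m + 2*m²))
J(l, I) = (-1 + 4*√5)/(2*l) (J(l, I) = (√(2 + 6 + 2*6²) - 1)/(l + l) = (√(2 + 6 + 2*36) - 1)/((2*l)) = (√(2 + 6 + 72) - 1)*(1/(2*l)) = (√80 - 1)*(1/(2*l)) = (4*√5 - 1)*(1/(2*l)) = (-1 + 4*√5)*(1/(2*l)) = (-1 + 4*√5)/(2*l))
(J(5, -8)*(-64))*(-58) = (((½)*(-1 + 4*√5)/5)*(-64))*(-58) = (((½)*(⅕)*(-1 + 4*√5))*(-64))*(-58) = ((-⅒ + 2*√5/5)*(-64))*(-58) = (32/5 - 128*√5/5)*(-58) = -1856/5 + 7424*√5/5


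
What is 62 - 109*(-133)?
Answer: 14559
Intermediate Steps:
62 - 109*(-133) = 62 + 14497 = 14559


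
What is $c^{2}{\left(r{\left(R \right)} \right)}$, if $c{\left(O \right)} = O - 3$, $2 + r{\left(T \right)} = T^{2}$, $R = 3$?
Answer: $16$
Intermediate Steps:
$r{\left(T \right)} = -2 + T^{2}$
$c{\left(O \right)} = -3 + O$
$c^{2}{\left(r{\left(R \right)} \right)} = \left(-3 - \left(2 - 3^{2}\right)\right)^{2} = \left(-3 + \left(-2 + 9\right)\right)^{2} = \left(-3 + 7\right)^{2} = 4^{2} = 16$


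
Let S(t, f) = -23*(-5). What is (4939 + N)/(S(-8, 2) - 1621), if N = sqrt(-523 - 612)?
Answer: -4939/1506 - I*sqrt(1135)/1506 ≈ -3.2795 - 0.02237*I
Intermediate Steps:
S(t, f) = 115
N = I*sqrt(1135) (N = sqrt(-1135) = I*sqrt(1135) ≈ 33.69*I)
(4939 + N)/(S(-8, 2) - 1621) = (4939 + I*sqrt(1135))/(115 - 1621) = (4939 + I*sqrt(1135))/(-1506) = (4939 + I*sqrt(1135))*(-1/1506) = -4939/1506 - I*sqrt(1135)/1506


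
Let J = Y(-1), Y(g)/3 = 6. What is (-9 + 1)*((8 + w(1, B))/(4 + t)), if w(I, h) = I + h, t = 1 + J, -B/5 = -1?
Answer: -112/23 ≈ -4.8696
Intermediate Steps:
Y(g) = 18 (Y(g) = 3*6 = 18)
B = 5 (B = -5*(-1) = 5)
J = 18
t = 19 (t = 1 + 18 = 19)
(-9 + 1)*((8 + w(1, B))/(4 + t)) = (-9 + 1)*((8 + (1 + 5))/(4 + 19)) = -8*(8 + 6)/23 = -112/23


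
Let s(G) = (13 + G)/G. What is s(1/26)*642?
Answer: 217638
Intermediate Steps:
s(G) = (13 + G)/G
s(1/26)*642 = ((13 + 1/26)/(1/26))*642 = (26*(339/26))*642 = 339*642 = 217638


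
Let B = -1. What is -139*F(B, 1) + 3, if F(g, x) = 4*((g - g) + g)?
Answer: 559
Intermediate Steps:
F(g, x) = 4*g (F(g, x) = 4*(0 + g) = 4*g)
-139*F(B, 1) + 3 = -556*(-1) + 3 = -139*(-4) + 3 = 556 + 3 = 559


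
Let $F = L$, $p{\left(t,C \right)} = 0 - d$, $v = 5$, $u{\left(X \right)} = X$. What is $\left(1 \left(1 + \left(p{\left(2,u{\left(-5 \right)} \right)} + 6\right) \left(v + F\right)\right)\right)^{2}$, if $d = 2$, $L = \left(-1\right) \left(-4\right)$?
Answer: $1369$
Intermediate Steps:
$L = 4$
$p{\left(t,C \right)} = -2$ ($p{\left(t,C \right)} = 0 - 2 = -2$)
$F = 4$
$\left(1 \left(1 + \left(p{\left(2,u{\left(-5 \right)} \right)} + 6\right) \left(v + F\right)\right)\right)^{2} = \left(1 \left(1 + \left(-2 + 6\right) \left(5 + 4\right)\right)\right)^{2} = \left(1 \left(1 + 4 \cdot 9\right)\right)^{2} = \left(1 \left(1 + 36\right)\right)^{2} = \left(1 \cdot 37\right)^{2} = 37^{2} = 1369$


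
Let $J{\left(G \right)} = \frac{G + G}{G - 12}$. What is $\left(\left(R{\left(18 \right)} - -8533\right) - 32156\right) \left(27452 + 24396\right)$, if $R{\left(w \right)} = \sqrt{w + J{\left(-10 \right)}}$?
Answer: $-1224805304 + \frac{207392 \sqrt{143}}{11} \approx -1.2246 \cdot 10^{9}$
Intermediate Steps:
$J{\left(G \right)} = \frac{2 G}{-12 + G}$
$R{\left(w \right)} = \sqrt{\frac{10}{11} + w}$ ($R{\left(w \right)} = \sqrt{w + 2 \left(-10\right) \frac{1}{-12 - 10}} = \sqrt{w + 2 \left(-10\right) \frac{1}{-22}} = \sqrt{w + 2 \left(-10\right) \left(- \frac{1}{22}\right)} = \sqrt{w + \frac{10}{11}} = \sqrt{\frac{10}{11} + w}$)
$\left(\left(R{\left(18 \right)} - -8533\right) - 32156\right) \left(27452 + 24396\right) = \left(\left(\frac{\sqrt{110 + 121 \cdot 18}}{11} - -8533\right) - 32156\right) \left(27452 + 24396\right) = \left(\left(\frac{\sqrt{110 + 2178}}{11} + 8533\right) - 32156\right) 51848 = \left(\left(\frac{\sqrt{2288}}{11} + 8533\right) - 32156\right) 51848 = \left(\left(\frac{4 \sqrt{143}}{11} + 8533\right) - 32156\right) 51848 = \left(\left(8533 + \frac{4 \sqrt{143}}{11}\right) - 32156\right) 51848 = \left(-23623 + \frac{4 \sqrt{143}}{11}\right) 51848 = -1224805304 + \frac{207392 \sqrt{143}}{11}$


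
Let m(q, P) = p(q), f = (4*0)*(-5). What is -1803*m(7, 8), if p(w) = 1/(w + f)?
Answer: -1803/7 ≈ -257.57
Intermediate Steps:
f = 0 (f = 0*(-5) = 0)
p(w) = 1/w (p(w) = 1/(w + 0) = 1/w)
m(q, P) = 1/q
-1803*m(7, 8) = -1803/7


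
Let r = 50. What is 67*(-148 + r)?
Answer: -6566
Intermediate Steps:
67*(-148 + r) = 67*(-148 + 50) = 67*(-98) = -6566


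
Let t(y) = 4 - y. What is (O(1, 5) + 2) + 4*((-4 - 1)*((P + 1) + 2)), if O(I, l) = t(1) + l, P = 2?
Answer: -90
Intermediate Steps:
O(I, l) = 3 + l (O(I, l) = (4 - 1*1) + l = (4 - 1) + l = 3 + l)
(O(1, 5) + 2) + 4*((-4 - 1)*((P + 1) + 2)) = ((3 + 5) + 2) + 4*((-4 - 1)*((2 + 1) + 2)) = (8 + 2) + 4*(-5*(3 + 2)) = 10 + 4*(-5*5) = 10 + 4*(-25) = 10 - 100 = -90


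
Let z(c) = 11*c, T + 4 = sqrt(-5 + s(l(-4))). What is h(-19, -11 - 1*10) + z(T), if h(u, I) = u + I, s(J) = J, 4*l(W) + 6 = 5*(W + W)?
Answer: -84 + 11*I*sqrt(66)/2 ≈ -84.0 + 44.682*I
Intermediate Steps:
l(W) = -3/2 + 5*W/2 (l(W) = -3/2 + (5*(W + W))/4 = -3/2 + (5*(2*W))/4 = -3/2 + (10*W)/4 = -3/2 + 5*W/2)
T = -4 + I*sqrt(66)/2 (T = -4 + sqrt(-5 + (-3/2 + (5/2)*(-4))) = -4 + sqrt(-5 + (-3/2 - 10)) = -4 + sqrt(-5 - 23/2) = -4 + sqrt(-33/2) = -4 + I*sqrt(66)/2 ≈ -4.0 + 4.062*I)
h(u, I) = I + u
h(-19, -11 - 1*10) + z(T) = ((-11 - 1*10) - 19) + 11*(-4 + I*sqrt(66)/2) = ((-11 - 10) - 19) + (-44 + 11*I*sqrt(66)/2) = (-21 - 19) + (-44 + 11*I*sqrt(66)/2) = -40 + (-44 + 11*I*sqrt(66)/2) = -84 + 11*I*sqrt(66)/2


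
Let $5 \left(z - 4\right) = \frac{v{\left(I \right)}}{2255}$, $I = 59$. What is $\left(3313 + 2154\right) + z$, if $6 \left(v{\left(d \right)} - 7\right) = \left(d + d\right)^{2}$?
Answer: $\frac{185063558}{33825} \approx 5471.2$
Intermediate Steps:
$v{\left(d \right)} = 7 + \frac{2 d^{2}}{3}$ ($v{\left(d \right)} = 7 + \frac{\left(d + d\right)^{2}}{6} = 7 + \frac{\left(2 d\right)^{2}}{6} = 7 + \frac{4 d^{2}}{6} = 7 + \frac{2 d^{2}}{3}$)
$z = \frac{142283}{33825}$ ($z = 4 + \frac{\left(7 + \frac{2 \cdot 59^{2}}{3}\right) \frac{1}{2255}}{5} = 4 + \frac{\left(7 + \frac{2}{3} \cdot 3481\right) \frac{1}{2255}}{5} = 4 + \frac{\left(7 + \frac{6962}{3}\right) \frac{1}{2255}}{5} = 4 + \frac{\frac{6983}{3} \cdot \frac{1}{2255}}{5} = 4 + \frac{1}{5} \cdot \frac{6983}{6765} = 4 + \frac{6983}{33825} = \frac{142283}{33825} \approx 4.2064$)
$\left(3313 + 2154\right) + z = \left(3313 + 2154\right) + \frac{142283}{33825} = 5467 + \frac{142283}{33825} = \frac{185063558}{33825}$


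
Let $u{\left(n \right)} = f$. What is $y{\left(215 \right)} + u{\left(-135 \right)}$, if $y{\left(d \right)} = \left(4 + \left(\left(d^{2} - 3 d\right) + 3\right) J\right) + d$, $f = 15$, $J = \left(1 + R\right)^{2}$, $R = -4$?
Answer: $410481$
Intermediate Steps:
$J = 9$ ($J = \left(1 - 4\right)^{2} = \left(-3\right)^{2} = 9$)
$u{\left(n \right)} = 15$
$y{\left(d \right)} = 31 - 26 d + 9 d^{2}$ ($y{\left(d \right)} = \left(4 + \left(\left(d^{2} - 3 d\right) + 3\right) 9\right) + d = \left(4 + \left(3 + d^{2} - 3 d\right) 9\right) + d = \left(4 + \left(27 - 27 d + 9 d^{2}\right)\right) + d = \left(31 - 27 d + 9 d^{2}\right) + d = 31 - 26 d + 9 d^{2}$)
$y{\left(215 \right)} + u{\left(-135 \right)} = \left(31 - 5590 + 9 \cdot 215^{2}\right) + 15 = \left(31 - 5590 + 9 \cdot 46225\right) + 15 = \left(31 - 5590 + 416025\right) + 15 = 410466 + 15 = 410481$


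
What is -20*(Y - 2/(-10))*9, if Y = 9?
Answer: -1656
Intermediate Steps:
-20*(Y - 2/(-10))*9 = -20*(9 - 2/(-10))*9 = -20*(9 - 2*(-⅒))*9 = -20*(9 + ⅕)*9 = -20*46/5*9 = -184*9 = -1656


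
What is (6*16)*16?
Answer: 1536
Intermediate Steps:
(6*16)*16 = 96*16 = 1536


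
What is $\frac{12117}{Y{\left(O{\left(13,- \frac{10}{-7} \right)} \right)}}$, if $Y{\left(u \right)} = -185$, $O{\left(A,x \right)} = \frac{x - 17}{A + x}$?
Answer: $- \frac{12117}{185} \approx -65.497$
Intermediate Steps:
$O{\left(A,x \right)} = \frac{-17 + x}{A + x}$
$\frac{12117}{Y{\left(O{\left(13,- \frac{10}{-7} \right)} \right)}} = \frac{12117}{-185} = 12117 \left(- \frac{1}{185}\right) = - \frac{12117}{185}$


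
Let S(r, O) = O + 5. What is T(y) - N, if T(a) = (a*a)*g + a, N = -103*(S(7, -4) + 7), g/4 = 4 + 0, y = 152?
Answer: 370640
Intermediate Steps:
g = 16 (g = 4*(4 + 0) = 4*4 = 16)
S(r, O) = 5 + O
N = -824 (N = -103*((5 - 4) + 7) = -103*(1 + 7) = -103*8 = -824)
T(a) = a + 16*a² (T(a) = (a*a)*16 + a = a²*16 + a = 16*a² + a = a + 16*a²)
T(y) - N = 152*(1 + 16*152) - 1*(-824) = 152*(1 + 2432) + 824 = 152*2433 + 824 = 369816 + 824 = 370640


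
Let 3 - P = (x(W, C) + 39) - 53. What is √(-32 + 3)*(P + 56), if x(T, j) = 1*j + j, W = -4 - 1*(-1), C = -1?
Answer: 75*I*√29 ≈ 403.89*I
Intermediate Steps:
W = -3 (W = -4 + 1 = -3)
x(T, j) = 2*j (x(T, j) = j + j = 2*j)
P = 19 (P = 3 - ((2*(-1) + 39) - 53) = 3 - ((-2 + 39) - 53) = 3 - (37 - 53) = 3 - 1*(-16) = 3 + 16 = 19)
√(-32 + 3)*(P + 56) = √(-32 + 3)*(19 + 56) = √(-29)*75 = (I*√29)*75 = 75*I*√29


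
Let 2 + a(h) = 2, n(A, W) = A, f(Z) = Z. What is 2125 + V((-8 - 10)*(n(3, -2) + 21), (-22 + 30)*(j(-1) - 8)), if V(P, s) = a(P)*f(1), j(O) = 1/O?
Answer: 2125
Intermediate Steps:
a(h) = 0 (a(h) = -2 + 2 = 0)
V(P, s) = 0 (V(P, s) = 0*1 = 0)
2125 + V((-8 - 10)*(n(3, -2) + 21), (-22 + 30)*(j(-1) - 8)) = 2125 + 0 = 2125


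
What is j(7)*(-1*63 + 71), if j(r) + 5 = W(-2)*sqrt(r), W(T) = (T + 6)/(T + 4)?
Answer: -40 + 16*sqrt(7) ≈ 2.3320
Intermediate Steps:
W(T) = (6 + T)/(4 + T)
j(r) = -5 + 2*sqrt(r) (j(r) = -5 + ((6 - 2)/(4 - 2))*sqrt(r) = -5 + (4/2)*sqrt(r) = -5 + ((1/2)*4)*sqrt(r) = -5 + 2*sqrt(r))
j(7)*(-1*63 + 71) = (-5 + 2*sqrt(7))*(-1*63 + 71) = (-5 + 2*sqrt(7))*(-63 + 71) = (-5 + 2*sqrt(7))*8 = -40 + 16*sqrt(7)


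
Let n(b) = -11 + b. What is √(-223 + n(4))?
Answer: I*√230 ≈ 15.166*I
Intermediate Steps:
√(-223 + n(4)) = √(-223 + (-11 + 4)) = √(-223 - 7) = √(-230) = I*√230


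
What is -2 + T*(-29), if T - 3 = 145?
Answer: -4294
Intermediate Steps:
T = 148 (T = 3 + 145 = 148)
-2 + T*(-29) = -2 + 148*(-29) = -2 - 4292 = -4294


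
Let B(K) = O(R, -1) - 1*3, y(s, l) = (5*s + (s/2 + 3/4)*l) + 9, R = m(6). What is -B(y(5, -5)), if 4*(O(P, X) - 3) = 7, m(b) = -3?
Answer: -7/4 ≈ -1.7500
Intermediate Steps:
R = -3
O(P, X) = 19/4 (O(P, X) = 3 + (¼)*7 = 3 + 7/4 = 19/4)
y(s, l) = 9 + 5*s + l*(¾ + s/2) (y(s, l) = (5*s + (s*(½) + 3*(¼))*l) + 9 = (5*s + (s/2 + ¾)*l) + 9 = (5*s + (¾ + s/2)*l) + 9 = (5*s + l*(¾ + s/2)) + 9 = 9 + 5*s + l*(¾ + s/2))
B(K) = 7/4 (B(K) = 19/4 - 1*3 = 19/4 - 3 = 7/4)
-B(y(5, -5)) = -1*7/4 = -7/4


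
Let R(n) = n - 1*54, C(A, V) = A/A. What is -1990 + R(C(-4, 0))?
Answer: -2043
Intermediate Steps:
C(A, V) = 1
R(n) = -54 + n (R(n) = n - 54 = -54 + n)
-1990 + R(C(-4, 0)) = -1990 + (-54 + 1) = -1990 - 53 = -2043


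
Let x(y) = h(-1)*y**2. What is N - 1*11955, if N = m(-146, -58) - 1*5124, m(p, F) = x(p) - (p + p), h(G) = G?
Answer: -38103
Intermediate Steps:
x(y) = -y**2
m(p, F) = -p**2 - 2*p (m(p, F) = -p**2 - (p + p) = -p**2 - 2*p)
N = -26148 (N = -146*(-2 - 1*(-146)) - 1*5124 = -146*(-2 + 146) - 5124 = -146*144 - 5124 = -21024 - 5124 = -26148)
N - 1*11955 = -26148 - 1*11955 = -26148 - 11955 = -38103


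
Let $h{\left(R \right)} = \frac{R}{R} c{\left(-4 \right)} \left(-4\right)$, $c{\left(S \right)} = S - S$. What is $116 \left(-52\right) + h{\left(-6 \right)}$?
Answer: $-6032$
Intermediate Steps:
$c{\left(S \right)} = 0$
$h{\left(R \right)} = 0$ ($h{\left(R \right)} = \frac{R}{R} 0 \left(-4\right) = 1 \cdot 0 \left(-4\right) = 0 \left(-4\right) = 0$)
$116 \left(-52\right) + h{\left(-6 \right)} = 116 \left(-52\right) + 0 = -6032 + 0 = -6032$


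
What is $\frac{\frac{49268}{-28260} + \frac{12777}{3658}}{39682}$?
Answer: $\frac{45213919}{1025532481140} \approx 4.4088 \cdot 10^{-5}$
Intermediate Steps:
$\frac{\frac{49268}{-28260} + \frac{12777}{3658}}{39682} = \left(49268 \left(- \frac{1}{28260}\right) + 12777 \cdot \frac{1}{3658}\right) \frac{1}{39682} = \left(- \frac{12317}{7065} + \frac{12777}{3658}\right) \frac{1}{39682} = \frac{45213919}{25843770} \cdot \frac{1}{39682} = \frac{45213919}{1025532481140}$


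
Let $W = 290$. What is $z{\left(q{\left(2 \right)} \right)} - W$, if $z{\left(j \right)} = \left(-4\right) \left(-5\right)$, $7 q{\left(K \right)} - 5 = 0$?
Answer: $-270$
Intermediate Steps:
$q{\left(K \right)} = \frac{5}{7}$ ($q{\left(K \right)} = \frac{5}{7} + \frac{1}{7} \cdot 0 = \frac{5}{7} + 0 = \frac{5}{7}$)
$z{\left(j \right)} = 20$
$z{\left(q{\left(2 \right)} \right)} - W = 20 - 290 = -270$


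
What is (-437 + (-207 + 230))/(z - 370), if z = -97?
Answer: 414/467 ≈ 0.88651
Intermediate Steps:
(-437 + (-207 + 230))/(z - 370) = (-437 + (-207 + 230))/(-97 - 370) = (-437 + 23)/(-467) = -414*(-1/467) = 414/467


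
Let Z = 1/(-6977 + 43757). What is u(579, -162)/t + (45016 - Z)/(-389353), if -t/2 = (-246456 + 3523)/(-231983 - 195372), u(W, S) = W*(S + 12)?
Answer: 265756080248336253593/3478898544596220 ≈ 76391.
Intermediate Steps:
u(W, S) = W*(12 + S)
Z = 1/36780 ≈ 2.7189e-5
t = -485866/427355 (t = -2*(-246456 + 3523)/(-231983 - 195372) = -(-485866)/(-427355) = -(-485866)*(-1)/427355 = -2*242933/427355 = -485866/427355 ≈ -1.1369)
u(579, -162)/t + (45016 - Z)/(-389353) = (579*(12 - 162))/(-485866/427355) + (45016 - 1*1/36780)/(-389353) = (579*(-150))*(-427355/485866) + (45016 - 1/36780)*(-1/389353) = -86850*(-427355/485866) + (1655688479/36780)*(-1/389353) = 18557890875/242933 - 1655688479/14320403340 = 265756080248336253593/3478898544596220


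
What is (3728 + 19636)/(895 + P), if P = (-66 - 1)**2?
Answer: 5841/1346 ≈ 4.3395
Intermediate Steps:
P = 4489 (P = (-67)**2 = 4489)
(3728 + 19636)/(895 + P) = (3728 + 19636)/(895 + 4489) = 23364/5384 = 23364*(1/5384) = 5841/1346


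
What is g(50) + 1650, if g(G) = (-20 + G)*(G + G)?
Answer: 4650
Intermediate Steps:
g(G) = 2*G*(-20 + G) (g(G) = (-20 + G)*(2*G) = 2*G*(-20 + G))
g(50) + 1650 = 2*50*(-20 + 50) + 1650 = 2*50*30 + 1650 = 3000 + 1650 = 4650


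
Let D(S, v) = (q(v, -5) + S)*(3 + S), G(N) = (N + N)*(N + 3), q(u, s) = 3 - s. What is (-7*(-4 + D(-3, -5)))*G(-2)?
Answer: -112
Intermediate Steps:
G(N) = 2*N*(3 + N) (G(N) = (2*N)*(3 + N) = 2*N*(3 + N))
D(S, v) = (3 + S)*(8 + S) (D(S, v) = ((3 - 1*(-5)) + S)*(3 + S) = ((3 + 5) + S)*(3 + S) = (8 + S)*(3 + S) = (3 + S)*(8 + S))
(-7*(-4 + D(-3, -5)))*G(-2) = (-7*(-4 + (24 + (-3)² + 11*(-3))))*(2*(-2)*(3 - 2)) = (-7*(-4 + (24 + 9 - 33)))*(2*(-2)*1) = -7*(-4 + 0)*(-4) = -7*(-4)*(-4) = 28*(-4) = -112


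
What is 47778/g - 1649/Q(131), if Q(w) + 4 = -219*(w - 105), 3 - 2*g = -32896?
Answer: 598728539/187458502 ≈ 3.1939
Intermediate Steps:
g = 32899/2 (g = 3/2 - ½*(-32896) = 3/2 + 16448 = 32899/2 ≈ 16450.)
Q(w) = 22991 - 219*w (Q(w) = -4 - 219*(w - 105) = -4 - 219*(-105 + w) = -4 + (22995 - 219*w) = 22991 - 219*w)
47778/g - 1649/Q(131) = 47778/(32899/2) - 1649/(22991 - 219*131) = 47778*(2/32899) - 1649/(22991 - 28689) = 95556/32899 - 1649/(-5698) = 95556/32899 - 1649*(-1/5698) = 95556/32899 + 1649/5698 = 598728539/187458502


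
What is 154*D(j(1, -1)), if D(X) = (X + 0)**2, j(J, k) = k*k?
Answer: 154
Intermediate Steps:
j(J, k) = k**2
D(X) = X**2
154*D(j(1, -1)) = 154*((-1)**2)**2 = 154*1**2 = 154*1 = 154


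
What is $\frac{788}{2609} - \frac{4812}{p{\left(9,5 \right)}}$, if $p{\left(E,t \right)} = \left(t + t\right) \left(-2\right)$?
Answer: $\frac{3142567}{13045} \approx 240.9$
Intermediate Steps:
$p{\left(E,t \right)} = - 4 t$ ($p{\left(E,t \right)} = 2 t \left(-2\right) = - 4 t$)
$\frac{788}{2609} - \frac{4812}{p{\left(9,5 \right)}} = \frac{788}{2609} - \frac{4812}{\left(-4\right) 5} = 788 \cdot \frac{1}{2609} - \frac{4812}{-20} = \frac{788}{2609} - - \frac{1203}{5} = \frac{788}{2609} + \frac{1203}{5} = \frac{3142567}{13045}$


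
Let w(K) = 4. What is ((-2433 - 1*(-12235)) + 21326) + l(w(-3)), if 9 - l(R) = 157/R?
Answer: 124391/4 ≈ 31098.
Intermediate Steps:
l(R) = 9 - 157/R
((-2433 - 1*(-12235)) + 21326) + l(w(-3)) = ((-2433 - 1*(-12235)) + 21326) + (9 - 157/4) = ((-2433 + 12235) + 21326) + (9 - 157*¼) = (9802 + 21326) + (9 - 157/4) = 31128 - 121/4 = 124391/4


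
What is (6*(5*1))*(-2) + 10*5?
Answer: -10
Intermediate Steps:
(6*(5*1))*(-2) + 10*5 = (6*5)*(-2) + 50 = 30*(-2) + 50 = -60 + 50 = -10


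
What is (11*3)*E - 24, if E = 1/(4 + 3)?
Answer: -135/7 ≈ -19.286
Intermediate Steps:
E = ⅐ (E = 1/7 = ⅐ ≈ 0.14286)
(11*3)*E - 24 = (11*3)*(⅐) - 24 = 33*(⅐) - 24 = 33/7 - 24 = -135/7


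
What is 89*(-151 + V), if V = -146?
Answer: -26433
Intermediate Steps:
89*(-151 + V) = 89*(-151 - 146) = 89*(-297) = -26433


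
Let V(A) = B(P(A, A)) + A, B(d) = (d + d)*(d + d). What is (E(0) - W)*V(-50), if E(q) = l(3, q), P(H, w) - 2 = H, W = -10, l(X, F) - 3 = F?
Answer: 119158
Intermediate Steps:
l(X, F) = 3 + F
P(H, w) = 2 + H
E(q) = 3 + q
B(d) = 4*d**2 (B(d) = (2*d)*(2*d) = 4*d**2)
V(A) = A + 4*(2 + A)**2 (V(A) = 4*(2 + A)**2 + A = A + 4*(2 + A)**2)
(E(0) - W)*V(-50) = ((3 + 0) - 1*(-10))*(-50 + 4*(2 - 50)**2) = (3 + 10)*(-50 + 4*(-48)**2) = 13*(-50 + 4*2304) = 13*(-50 + 9216) = 13*9166 = 119158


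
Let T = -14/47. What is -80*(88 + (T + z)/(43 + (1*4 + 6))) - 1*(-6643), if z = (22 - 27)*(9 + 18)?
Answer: -480207/2491 ≈ -192.78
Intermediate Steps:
T = -14/47 (T = -14*1/47 = -14/47 ≈ -0.29787)
z = -135 (z = -5*27 = -135)
-80*(88 + (T + z)/(43 + (1*4 + 6))) - 1*(-6643) = -80*(88 + (-14/47 - 135)/(43 + (1*4 + 6))) - 1*(-6643) = -80*(88 - 6359/(47*(43 + (4 + 6)))) + 6643 = -80*(88 - 6359/(47*(43 + 10))) + 6643 = -80*(88 - 6359/47/53) + 6643 = -80*(88 - 6359/47*1/53) + 6643 = -80*(88 - 6359/2491) + 6643 = -80*212849/2491 + 6643 = -17027920/2491 + 6643 = -480207/2491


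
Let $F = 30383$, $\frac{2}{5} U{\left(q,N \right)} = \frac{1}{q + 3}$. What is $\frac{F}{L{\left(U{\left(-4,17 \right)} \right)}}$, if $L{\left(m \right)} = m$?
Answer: $- \frac{60766}{5} \approx -12153.0$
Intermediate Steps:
$U{\left(q,N \right)} = \frac{5}{2 \left(3 + q\right)}$ ($U{\left(q,N \right)} = \frac{5}{2 \left(q + 3\right)} = \frac{5}{2 \left(3 + q\right)}$)
$\frac{F}{L{\left(U{\left(-4,17 \right)} \right)}} = \frac{30383}{\frac{5}{2} \frac{1}{3 - 4}} = \frac{30383}{\frac{5}{2} \frac{1}{-1}} = \frac{30383}{\frac{5}{2} \left(-1\right)} = \frac{30383}{- \frac{5}{2}} = 30383 \left(- \frac{2}{5}\right) = - \frac{60766}{5}$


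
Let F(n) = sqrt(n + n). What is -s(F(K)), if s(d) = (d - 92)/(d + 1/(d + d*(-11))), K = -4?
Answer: -80/81 - 1840*I*sqrt(2)/81 ≈ -0.98765 - 32.125*I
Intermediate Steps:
F(n) = sqrt(2)*sqrt(n) (F(n) = sqrt(2*n) = sqrt(2)*sqrt(n))
s(d) = (-92 + d)/(d - 1/(10*d)) (s(d) = (-92 + d)/(d + 1/(d - 11*d)) = (-92 + d)/(d + 1/(-10*d)) = (-92 + d)/(d - 1/(10*d)))
-s(F(K)) = -10*sqrt(2)*sqrt(-4)*(-92 + sqrt(2)*sqrt(-4))/(-1 + 10*(sqrt(2)*sqrt(-4))**2) = -10*sqrt(2)*(2*I)*(-92 + sqrt(2)*(2*I))/(-1 + 10*(sqrt(2)*(2*I))**2) = -10*2*I*sqrt(2)*(-92 + 2*I*sqrt(2))/(-1 + 10*(2*I*sqrt(2))**2) = -10*2*I*sqrt(2)*(-92 + 2*I*sqrt(2))/(-1 + 10*(-8)) = -10*2*I*sqrt(2)*(-92 + 2*I*sqrt(2))/(-1 - 80) = -10*2*I*sqrt(2)*(-92 + 2*I*sqrt(2))/(-81) = -10*2*I*sqrt(2)*(-1)*(-92 + 2*I*sqrt(2))/81 = -(-20)*I*sqrt(2)*(-92 + 2*I*sqrt(2))/81 = 20*I*sqrt(2)*(-92 + 2*I*sqrt(2))/81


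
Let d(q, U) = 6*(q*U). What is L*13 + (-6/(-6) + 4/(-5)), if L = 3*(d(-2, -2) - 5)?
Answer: 3706/5 ≈ 741.20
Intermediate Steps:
d(q, U) = 6*U*q (d(q, U) = 6*(U*q) = 6*U*q)
L = 57 (L = 3*(6*(-2)*(-2) - 5) = 3*(24 - 5) = 3*19 = 57)
L*13 + (-6/(-6) + 4/(-5)) = 57*13 + (-6/(-6) + 4/(-5)) = 741 + (-6*(-1/6) + 4*(-1/5)) = 741 + (1 - 4/5) = 741 + 1/5 = 3706/5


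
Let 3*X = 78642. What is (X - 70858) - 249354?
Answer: -293998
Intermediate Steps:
X = 26214 (X = (⅓)*78642 = 26214)
(X - 70858) - 249354 = (26214 - 70858) - 249354 = -44644 - 249354 = -293998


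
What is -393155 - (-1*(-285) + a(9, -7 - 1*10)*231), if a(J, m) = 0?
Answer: -393440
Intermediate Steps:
-393155 - (-1*(-285) + a(9, -7 - 1*10)*231) = -393155 - (-1*(-285) + 0*231) = -393155 - (285 + 0) = -393155 - 1*285 = -393155 - 285 = -393440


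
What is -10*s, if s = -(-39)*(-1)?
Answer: 390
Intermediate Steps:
s = -39 (s = -13*3 = -39)
-10*s = -10*(-39) = 390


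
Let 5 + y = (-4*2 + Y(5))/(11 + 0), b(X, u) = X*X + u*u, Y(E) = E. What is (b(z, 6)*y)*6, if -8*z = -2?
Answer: -50199/44 ≈ -1140.9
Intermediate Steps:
z = 1/4 (z = -1/8*(-2) = 1/4 ≈ 0.25000)
b(X, u) = X**2 + u**2
y = -58/11 (y = -5 + (-4*2 + 5)/(11 + 0) = -5 + (-8 + 5)/11 = -5 - 3*1/11 = -5 - 3/11 = -58/11 ≈ -5.2727)
(b(z, 6)*y)*6 = (((1/4)**2 + 6**2)*(-58/11))*6 = ((1/16 + 36)*(-58/11))*6 = ((577/16)*(-58/11))*6 = -16733/88*6 = -50199/44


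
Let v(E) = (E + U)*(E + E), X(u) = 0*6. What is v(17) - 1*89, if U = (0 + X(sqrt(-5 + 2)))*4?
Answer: 489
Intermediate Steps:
X(u) = 0
U = 0 (U = (0 + 0)*4 = 0*4 = 0)
v(E) = 2*E**2 (v(E) = (E + 0)*(E + E) = E*(2*E) = 2*E**2)
v(17) - 1*89 = 2*17**2 - 1*89 = 2*289 - 89 = 578 - 89 = 489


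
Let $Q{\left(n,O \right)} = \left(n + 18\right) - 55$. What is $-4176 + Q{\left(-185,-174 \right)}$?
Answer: $-4398$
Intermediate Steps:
$Q{\left(n,O \right)} = -37 + n$ ($Q{\left(n,O \right)} = \left(18 + n\right) - 55 = -37 + n$)
$-4176 + Q{\left(-185,-174 \right)} = -4176 - 222 = -4398$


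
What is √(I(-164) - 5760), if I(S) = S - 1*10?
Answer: I*√5934 ≈ 77.032*I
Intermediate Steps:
I(S) = -10 + S (I(S) = S - 10 = -10 + S)
√(I(-164) - 5760) = √((-10 - 164) - 5760) = √(-174 - 5760) = √(-5934) = I*√5934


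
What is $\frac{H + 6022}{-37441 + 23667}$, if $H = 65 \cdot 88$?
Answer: $- \frac{5871}{6887} \approx -0.85248$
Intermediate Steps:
$H = 5720$
$\frac{H + 6022}{-37441 + 23667} = \frac{5720 + 6022}{-37441 + 23667} = \frac{11742}{-13774} = 11742 \left(- \frac{1}{13774}\right) = - \frac{5871}{6887}$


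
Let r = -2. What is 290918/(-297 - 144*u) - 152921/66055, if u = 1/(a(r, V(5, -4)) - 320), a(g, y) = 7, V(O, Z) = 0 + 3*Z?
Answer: -6028985865827/6131026935 ≈ -983.36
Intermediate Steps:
V(O, Z) = 3*Z
u = -1/313 (u = 1/(7 - 320) = 1/(-313) = -1/313 ≈ -0.0031949)
290918/(-297 - 144*u) - 152921/66055 = 290918/(-297 - 144*(-1/313)) - 152921/66055 = 290918/(-297 + 144/313) - 152921*1/66055 = 290918/(-92817/313) - 152921/66055 = 290918*(-313/92817) - 152921/66055 = -91057334/92817 - 152921/66055 = -6028985865827/6131026935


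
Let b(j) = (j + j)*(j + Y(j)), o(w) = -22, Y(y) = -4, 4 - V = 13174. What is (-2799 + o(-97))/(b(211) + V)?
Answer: -2821/74184 ≈ -0.038027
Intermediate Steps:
V = -13170 (V = 4 - 1*13174 = 4 - 13174 = -13170)
b(j) = 2*j*(-4 + j) (b(j) = (j + j)*(j - 4) = (2*j)*(-4 + j) = 2*j*(-4 + j))
(-2799 + o(-97))/(b(211) + V) = (-2799 - 22)/(2*211*(-4 + 211) - 13170) = -2821/(2*211*207 - 13170) = -2821/(87354 - 13170) = -2821/74184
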